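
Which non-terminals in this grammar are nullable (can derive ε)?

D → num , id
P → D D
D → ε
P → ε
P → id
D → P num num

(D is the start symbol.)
A non-terminal is nullable if it can derive ε (the empty string): either it has an ε-production, or it has a production whose right-hand side consists entirely of nullable non-terminals.

ε-productions: D → ε, P → ε
So D, P are immediately nullable.
Every non-terminal is now nullable.
Nullable = { 'D', 'P' }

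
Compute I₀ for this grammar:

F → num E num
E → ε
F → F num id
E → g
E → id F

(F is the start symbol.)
First, augment the grammar with F' → F
I₀ = CLOSURE({ [F' → . F] }):
  [F' → . F] has the dot before F: add [F → . num E num], [F → . F num id]
No further items can be added.

I₀ = { [F → . F num id], [F → . num E num], [F' → . F] }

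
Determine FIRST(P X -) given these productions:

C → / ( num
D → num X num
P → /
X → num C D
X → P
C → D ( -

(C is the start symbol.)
{ '/' }

FIRST sets of the non-terminals involved (from the grammar, by fixed-point iteration):
  FIRST(P) = { '/' }

To compute FIRST(P X -), process the symbols left to right:
Symbol P is a non-terminal. Add FIRST(P) \ {ε} = { '/' }
P is not nullable (ε ∉ FIRST(P)), so stop here.
FIRST(P X -) = { '/' }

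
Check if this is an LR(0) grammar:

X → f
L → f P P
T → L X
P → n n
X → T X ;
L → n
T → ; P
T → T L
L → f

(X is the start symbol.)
No. Shift-reduce conflict between [L → f .] and [P → . n n]

Augment with X' → X and build the canonical LR(0) collection (I0 = CLOSURE({[X' → . X]}), then GOTO on every symbol after a dot until no new states appear). It has 16 states:
  I0: { [L → . f P P], [L → . f], [L → . n], [T → . ; P], [T → . L X], [T → . T L], [X → . T X ;], [X → . f], [X' → . X] }  — shift
  I1: { [P → . n n], [T → ; . P] }  — shift
  I2: { [L → . f P P], [L → . f], [L → . n], [T → . ; P], [T → . L X], [T → . T L], [T → L . X], [X → . T X ;], [X → . f] }  — shift
  I3: { [L → . f P P], [L → . f], [L → . n], [T → . ; P], [T → . L X], [T → . T L], [T → T . L], [X → . T X ;], [X → . f], [X → T . X ;] }  — shift
  I4: { [X' → X .] }  — accept
  I5: { [L → f . P P], [L → f .], [P → . n n], [X → f .] }  — shift, 2 reduces
  I6: { [L → n .] }  — reduce
  I7: { [L → f P . P], [P → . n n] }  — shift
  I8: { [P → n . n] }  — shift
  I9: { [P → n n .] }  — reduce
  I10: { [L → f P P .] }  — reduce
  I11: { [L → . f P P], [L → . f], [L → . n], [T → . ; P], [T → . L X], [T → . T L], [T → L . X], [T → T L .], [X → . T X ;], [X → . f] }  — shift, reduce
  I12: { [X → T X . ;] }  — shift
  I13: { [X → T X ; .] }  — reduce
  I14: { [T → L X .] }  — reduce
  I15: { [T → ; P .] }  — reduce

Conflict in state I5:
  Shift-reduce conflict between [L → f .] and [P → . n n]
So the grammar is NOT LR(0).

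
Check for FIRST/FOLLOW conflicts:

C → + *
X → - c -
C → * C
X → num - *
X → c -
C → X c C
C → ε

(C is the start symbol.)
No FIRST/FOLLOW conflicts.

A FIRST/FOLLOW conflict occurs when a non-terminal N has a nullable alternative N → β (β ⇒* ε) and another alternative N → α with FIRST(α) ∩ FOLLOW(N) ≠ ∅: on such a lookahead the parser cannot decide between expanding α and letting N vanish via β.

Nullable non-terminals: C.
FIRST sets used below: FIRST(X) = { '-', 'c', 'num' }

C: nullable alternative(s) C → ε; FOLLOW(C) = { $ }
  C → + *: FIRST \ {ε} = { '+' } — disjoint from FOLLOW(C)
  C → * C: FIRST \ {ε} = { '*' } — disjoint from FOLLOW(C)
  C → X c C: FIRST \ {ε} = { '-', 'c', 'num' } — disjoint from FOLLOW(C)
  C → ε: FIRST \ {ε} = { } — this is the only nullable alternative, skip

X has no nullable alternative, so no FIRST/FOLLOW check is needed there.

No FIRST/FOLLOW conflicts found.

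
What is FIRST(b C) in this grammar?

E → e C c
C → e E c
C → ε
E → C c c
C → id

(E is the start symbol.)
To compute FIRST(b C), process the symbols left to right:
Symbol b is a terminal. Add 'b' and stop.
FIRST(b C) = { 'b' }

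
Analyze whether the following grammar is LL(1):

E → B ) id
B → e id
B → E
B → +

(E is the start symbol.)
Relevant sets:
  FIRST(E) = { '+', 'e' }

For B:
  PREDICT(B → e id) = { 'e' }
  PREDICT(B → E) = { '+', 'e' }
  PREDICT(B → '+') = { '+' }
E has a single production, so nothing to check there.

Conflict found: Predict set conflict for B: { 'e' }
The grammar is NOT LL(1).

Answer: No. Predict set conflict for B: { 'e' }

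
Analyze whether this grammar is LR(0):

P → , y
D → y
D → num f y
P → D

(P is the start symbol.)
Yes, the grammar is LR(0)

Augment with P' → P and build the canonical LR(0) collection (I0 = CLOSURE({[P' → . P]}), then GOTO on every symbol after a dot until no new states appear). It has 9 states:
  I0: { [D → . num f y], [D → . y], [P → . , y], [P → . D], [P' → . P] }  — shift
  I1: { [P → , . y] }  — shift
  I2: { [P → D .] }  — reduce
  I3: { [P' → P .] }  — accept
  I4: { [D → num . f y] }  — shift
  I5: { [D → y .] }  — reduce
  I6: { [D → num f . y] }  — shift
  I7: { [D → num f y .] }  — reduce
  I8: { [P → , y .] }  — reduce

Every state is either a pure shift/goto state or contains exactly one complete item and nothing to shift — no conflicts. The grammar is LR(0).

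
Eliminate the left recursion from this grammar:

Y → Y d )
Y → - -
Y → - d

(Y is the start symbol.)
Y is directly left-recursive. The standard transformation for
  A → A α₁ | ... | A α_m | β₁ | ... | β_n
is
  A  → β₁ A' | ... | β_n A'
  A' → α₁ A' | ... | α_m A' | ε

Y → - - becomes Y → - - Y'
Y → - d becomes Y → - d Y'
Y → Y d ) becomes Y' → d ) Y'
Add Y' → ε

Resulting grammar:
Y → - - Y'
Y → - d Y'
Y' → d ) Y'
Y' → ε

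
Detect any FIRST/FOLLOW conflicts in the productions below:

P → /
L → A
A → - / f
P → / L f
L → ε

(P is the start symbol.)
A FIRST/FOLLOW conflict occurs when a non-terminal N has a nullable alternative N → β (β ⇒* ε) and another alternative N → α with FIRST(α) ∩ FOLLOW(N) ≠ ∅: on such a lookahead the parser cannot decide between expanding α and letting N vanish via β.

Nullable non-terminals: L.
FIRST sets used below: FIRST(A) = { '-' }

L: nullable alternative(s) L → ε; FOLLOW(L) = { 'f' }
  L → A: FIRST \ {ε} = { '-' } — disjoint from FOLLOW(L)
  L → ε: FIRST \ {ε} = { } — this is the only nullable alternative, skip

A, P have no nullable alternative, so no FIRST/FOLLOW check is needed there.

No FIRST/FOLLOW conflicts found.

Answer: No FIRST/FOLLOW conflicts.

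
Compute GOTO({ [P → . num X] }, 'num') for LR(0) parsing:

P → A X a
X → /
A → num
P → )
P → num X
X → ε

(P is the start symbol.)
{ [P → num . X], [X → . /], [X → .] }

GOTO(I, 'num') = CLOSURE({ [A → αX.β] : [A → α.Xβ] ∈ I, X = 'num' })

Items with dot before 'num', with the dot advanced:
  [P → . num X] → [P → num . X]
Closure of the advanced items:
  [P → num . X] has the dot before X: add [X → . /], [X → .]

GOTO = { [P → num . X], [X → . /], [X → .] }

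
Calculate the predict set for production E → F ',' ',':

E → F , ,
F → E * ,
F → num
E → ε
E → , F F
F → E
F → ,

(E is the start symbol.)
PREDICT(E → F ',' ',') = (FIRST(RHS) \ {ε}) ∪ (FOLLOW(E) if ε ∈ FIRST(RHS), i.e. RHS ⇒* ε)
FIRST(F) = { '*', ',', 'num', ε }
FIRST(F ',' ',') = { '*', ',', 'num' }
ε ∉ FIRST(F ',' ','), so FOLLOW(E) is not added.
PREDICT(E → F ',' ',') = { '*', ',', 'num' }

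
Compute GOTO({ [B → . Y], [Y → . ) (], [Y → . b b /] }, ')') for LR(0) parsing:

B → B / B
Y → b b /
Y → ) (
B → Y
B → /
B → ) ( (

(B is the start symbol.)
GOTO(I, ')') = CLOSURE({ [A → αX.β] : [A → α.Xβ] ∈ I, X = ')' })

Items with dot before ')', with the dot advanced:
  [Y → . ) (] → [Y → ) . (]
Closure adds nothing (no advanced item has the dot before a non-terminal).

GOTO = { [Y → ) . (] }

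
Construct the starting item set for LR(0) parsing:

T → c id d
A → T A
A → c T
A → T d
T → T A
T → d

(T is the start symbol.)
{ [T → . T A], [T → . c id d], [T → . d], [T' → . T] }

First, augment the grammar with T' → T
I₀ = CLOSURE({ [T' → . T] }):
  [T' → . T] has the dot before T: add [T → . c id d], [T → . T A], [T → . d]
No further items can be added.

I₀ = { [T → . T A], [T → . c id d], [T → . d], [T' → . T] }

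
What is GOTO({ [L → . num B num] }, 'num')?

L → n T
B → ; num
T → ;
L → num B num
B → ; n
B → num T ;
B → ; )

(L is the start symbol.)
{ [B → . ; )], [B → . ; n], [B → . ; num], [B → . num T ;], [L → num . B num] }

GOTO(I, 'num') = CLOSURE({ [A → αX.β] : [A → α.Xβ] ∈ I, X = 'num' })

Items with dot before 'num', with the dot advanced:
  [L → . num B num] → [L → num . B num]
Closure of the advanced items:
  [L → num . B num] has the dot before B: add [B → . ; num], [B → . ; n], [B → . num T ;], [B → . ; )]

GOTO = { [B → . ; )], [B → . ; n], [B → . ; num], [B → . num T ;], [L → num . B num] }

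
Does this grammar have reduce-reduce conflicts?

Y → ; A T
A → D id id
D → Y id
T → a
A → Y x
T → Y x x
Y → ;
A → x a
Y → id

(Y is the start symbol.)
A reduce-reduce conflict occurs when an LR(0) state has two complete items [A → α .] and [B → β .] — both call for a reduction, and with no lookahead the parser cannot choose between them.

Augment with Y' → Y and build the canonical LR(0) collection (I0 = CLOSURE({[Y' → . Y]}), then GOTO on every symbol after a dot until no new states appear). It has 18 states:
  I0: { [Y → . ; A T], [Y → . ;], [Y → . id], [Y' → . Y] }  — shift
  I1: { [A → . D id id], [A → . Y x], [A → . x a], [D → . Y id], [Y → . ; A T], [Y → . ;], [Y → . id], [Y → ; . A T], [Y → ; .] }  — shift, reduce
  I2: { [Y' → Y .] }  — accept
  I3: { [Y → id .] }  — reduce
  I4: { [T → . Y x x], [T → . a], [Y → . ; A T], [Y → . ;], [Y → . id], [Y → ; A . T] }  — shift
  I5: { [A → D . id id] }  — shift
  I6: { [A → Y . x], [D → Y . id] }  — shift
  I7: { [A → x . a] }  — shift
  I8: { [A → x a .] }  — reduce
  I9: { [D → Y id .] }  — reduce
  I10: { [A → Y x .] }  — reduce
  I11: { [A → D id . id] }  — shift
  I12: { [A → D id id .] }  — reduce
  I13: { [Y → ; A T .] }  — reduce
  I14: { [T → Y . x x] }  — shift
  I15: { [T → a .] }  — reduce
  I16: { [T → Y x . x] }  — shift
  I17: { [T → Y x x .] }  — reduce

No state contains more than one complete item.

Answer: No reduce-reduce conflicts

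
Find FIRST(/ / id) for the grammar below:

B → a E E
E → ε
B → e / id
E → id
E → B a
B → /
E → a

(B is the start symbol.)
To compute FIRST(/ / id), process the symbols left to right:
Symbol / is a terminal. Add '/' and stop.
FIRST(/ / id) = { '/' }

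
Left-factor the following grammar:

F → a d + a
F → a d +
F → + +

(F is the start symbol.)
Left-factoring transforms A → αβ₁ | αβ₂ into A → αA' and A' → β₁ | β₂
(α is the longest common prefix among the alternatives). Repeat until
no nonterminal has two alternatives with a common prefix.

Round 1: F has alternatives sharing prefix 'a d +'. Introduce F': F → a d + F'
  Add: F' → a
  Add: F' → ε

No remaining common prefixes — done.

Resulting grammar:
F → a d + F'
F' → a
F' → ε
F → + +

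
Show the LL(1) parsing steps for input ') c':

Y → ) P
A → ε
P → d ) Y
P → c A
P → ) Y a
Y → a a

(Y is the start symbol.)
LL(1) parsing maintains a stack (initially the start symbol over $) and the input. At each step: if the stack top is a terminal, match it against the current input token; if it is a non-terminal N, replace it with the RHS of M[N, lookahead] (the unique production whose predict set contains the lookahead).

Stack is shown with the top on the left.

Stack  Input  Action
--------------------
Y $    ) c $  output Y → ) P
) P $  ) c $  match ')'
P $    c $    output P → c A
c A $  c $    match 'c'
A $    $      output A → ε
$      $      accept

The string is accepted.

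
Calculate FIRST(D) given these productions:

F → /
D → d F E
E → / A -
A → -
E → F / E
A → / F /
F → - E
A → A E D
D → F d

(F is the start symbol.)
{ '-', '/', 'd' }

To compute FIRST(D), examine every production with D on the left-hand side, reading each right-hand side left to right until a non-nullable symbol is reached.

FIRST sets of the other non-terminals involved (by the same procedure, iterated to a fixed point):
  FIRST(F) = { '-', '/' }

From D → d F E:
  - d is a terminal: add 'd' and stop
From D → F d:
  - F is a non-terminal: add FIRST(F) \ {ε} = { '-', '/' }
    F is not nullable, so stop

Collecting: FIRST(D) = { '-', '/', 'd' }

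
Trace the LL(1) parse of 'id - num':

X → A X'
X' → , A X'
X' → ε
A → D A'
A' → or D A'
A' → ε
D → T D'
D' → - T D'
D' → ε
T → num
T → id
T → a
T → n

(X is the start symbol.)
Stack is shown with the top on the left.

Stack           Input       Action
----------------------------------
X $             id - num $  output X → A X'
A X' $          id - num $  output A → D A'
D A' X' $       id - num $  output D → T D'
T D' A' X' $    id - num $  output T → id
id D' A' X' $   id - num $  match 'id'
D' A' X' $      - num $     output D' → - T D'
- T D' A' X' $  - num $     match '-'
T D' A' X' $    num $       output T → num
num D' A' X' $  num $       match 'num'
D' A' X' $      $           output D' → ε
A' X' $         $           output A' → ε
X' $            $           output X' → ε
$               $           accept

The string is accepted.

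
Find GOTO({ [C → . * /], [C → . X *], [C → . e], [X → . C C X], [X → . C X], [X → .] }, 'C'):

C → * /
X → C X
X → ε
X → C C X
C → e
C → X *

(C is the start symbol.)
GOTO(I, 'C') = CLOSURE({ [A → αX.β] : [A → α.Xβ] ∈ I, X = 'C' })

Items with dot before 'C', with the dot advanced:
  [X → . C C X] → [X → C . C X]
  [X → . C X] → [X → C . X]
Closure of the advanced items:
  [X → C . C X] has the dot before C: add [C → . * /], [C → . e], [C → . X *]
  [X → C . X] has the dot before X: add [X → . C X], [X → .], [X → . C C X]

GOTO = { [C → . * /], [C → . X *], [C → . e], [X → . C C X], [X → . C X], [X → .], [X → C . C X], [X → C . X] }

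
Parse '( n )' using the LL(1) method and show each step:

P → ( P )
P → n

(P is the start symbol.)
LL(1) parsing maintains a stack (initially the start symbol over $) and the input. At each step: if the stack top is a terminal, match it against the current input token; if it is a non-terminal N, replace it with the RHS of M[N, lookahead] (the unique production whose predict set contains the lookahead).

Stack is shown with the top on the left.

Stack    Input    Action
------------------------
P $      ( n ) $  output P → ( P )
( P ) $  ( n ) $  match '('
P ) $    n ) $    output P → n
n ) $    n ) $    match 'n'
) $      ) $      match ')'
$        $        accept

The string is accepted.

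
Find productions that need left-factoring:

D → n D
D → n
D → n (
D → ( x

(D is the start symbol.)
Yes, D has productions with common prefix 'n'

Left-factoring is needed when two productions for the same non-terminal
share a common prefix on the right-hand side.

Productions for D:
  D → n D
  D → n
  D → n (
  D → ( x

Found common prefix 'n' in productions for D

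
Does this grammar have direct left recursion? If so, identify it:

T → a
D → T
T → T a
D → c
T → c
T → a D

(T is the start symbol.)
Yes, T is left-recursive

T → a: starts with a
D → T: starts with T
T → T a: LEFT RECURSIVE (starts with T)
D → c: starts with c
T → c: starts with c
T → a D: starts with a

The grammar has direct left recursion on: T.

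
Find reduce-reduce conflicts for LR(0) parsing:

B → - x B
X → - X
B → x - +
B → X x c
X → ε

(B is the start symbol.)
Augment with B' → B and build the canonical LR(0) collection (I0 = CLOSURE({[B' → . B]}), then GOTO on every symbol after a dot until no new states appear). It has 13 states:
  I0: { [B → . - x B], [B → . X x c], [B → . x - +], [B' → . B], [X → . - X], [X → .] }  — shift, reduce
  I1: { [B → - . x B], [X → - . X], [X → . - X], [X → .] }  — shift, reduce
  I2: { [B' → B .] }  — accept
  I3: { [B → X . x c] }  — shift
  I4: { [B → x . - +] }  — shift
  I5: { [B → x - . +] }  — shift
  I6: { [B → x - + .] }  — reduce
  I7: { [B → X x . c] }  — shift
  I8: { [B → X x c .] }  — reduce
  I9: { [X → - . X], [X → . - X], [X → .] }  — shift, reduce
  I10: { [X → - X .] }  — reduce
  I11: { [B → - x . B], [B → . - x B], [B → . X x c], [B → . x - +], [X → . - X], [X → .] }  — shift, reduce
  I12: { [B → - x B .] }  — reduce

No state contains more than one complete item.

Answer: No reduce-reduce conflicts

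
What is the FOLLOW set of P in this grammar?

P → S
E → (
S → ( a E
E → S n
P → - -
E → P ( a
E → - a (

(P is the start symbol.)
P is the start symbol, so $ ∈ FOLLOW(P).
In E → P ( a: P is followed by '(' a, add FIRST('(' a) \ {ε} = { '(' }

Taking the union: FOLLOW(P) = { $, '(' }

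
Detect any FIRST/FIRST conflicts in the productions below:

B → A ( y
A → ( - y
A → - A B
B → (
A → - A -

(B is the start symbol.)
A FIRST/FIRST conflict occurs when two productions N → α and N → β for the same non-terminal have FIRST(α) ∩ FIRST(β) ≠ ∅ (with ε ∈ FIRST of a nullable right-hand side, so two nullable alternatives also conflict).

FIRST sets of the non-terminals at (or reachable through a nullable prefix from) the front of some alternative:
  FIRST(A) = { '(', '-' }

Productions for B:
  B → A ( y: FIRST = { '(', '-' }
  B → (: FIRST = { '(' }
Productions for A:
  A → ( - y: FIRST = { '(' }
  A → - A B: FIRST = { '-' }
  A → - A -: FIRST = { '-' }

Conflict for B: B → A ( y and B → (
  Overlap: { '(' }
Conflict for A: A → - A B and A → - A -
  Overlap: { '-' }

Answer: Yes. B → A '(' y / B → '(' on { '(' }; A → '-' A B / A → '-' A '-' on { '-' }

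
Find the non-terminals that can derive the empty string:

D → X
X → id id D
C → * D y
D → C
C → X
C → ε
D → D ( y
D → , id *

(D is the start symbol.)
ε-productions: C → ε
So C is immediately nullable.
D → C: every symbol on the right is nullable, so D is nullable too.
No further non-terminal can be added: every production for the remaining non-terminals contains a terminal or a non-nullable non-terminal.
Nullable = { 'C', 'D' }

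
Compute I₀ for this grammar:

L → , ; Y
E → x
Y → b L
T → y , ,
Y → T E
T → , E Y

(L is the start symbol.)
First, augment the grammar with L' → L
I₀ = CLOSURE({ [L' → . L] }):
  [L' → . L] has the dot before L: add [L → . , ; Y]
No further items can be added.

I₀ = { [L → . , ; Y], [L' → . L] }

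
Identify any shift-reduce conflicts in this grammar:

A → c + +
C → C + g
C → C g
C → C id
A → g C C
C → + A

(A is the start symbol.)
Yes — I7: [A → g C C .] vs [C → C . + g]; I13: [C → C + g .] vs [C → . + A]

Augment with A' → A and build the canonical LR(0) collection (I0 = CLOSURE({[A' → . A]}), then GOTO on every symbol after a dot until no new states appear). It has 16 states:
  I0: { [A → . c + +], [A → . g C C], [A' → . A] }  — shift
  I1: { [A' → A .] }  — accept
  I2: { [A → c . + +] }  — shift
  I3: { [A → g . C C], [C → . + A], [C → . C + g], [C → . C g], [C → . C id] }  — shift
  I4: { [A → . c + +], [A → . g C C], [C → + . A] }  — shift
  I5: { [A → g C . C], [C → . + A], [C → . C + g], [C → . C g], [C → . C id], [C → C . + g], [C → C . g], [C → C . id] }  — shift
  I6: { [A → . c + +], [A → . g C C], [C → + . A], [C → C + . g] }  — shift
  I7: { [A → g C C .], [C → C . + g], [C → C . g], [C → C . id] }  — shift, reduce
  I8: { [C → C g .] }  — reduce
  I9: { [C → C id .] }  — reduce
  I10: { [C → C + . g] }  — shift
  I11: { [C → C + g .] }  — reduce
  I12: { [C → + A .] }  — reduce
  I13: { [A → g . C C], [C → . + A], [C → . C + g], [C → . C g], [C → . C id], [C → C + g .] }  — shift, reduce
  I14: { [A → c + . +] }  — shift
  I15: { [A → c + + .] }  — reduce

I7 contains reduce item [A → g C C .] and shift items [C → C . + g], [C → C . g], [C → C . id] — shift-reduce conflict.
I13 contains reduce item [C → C + g .] and shift item [C → . + A] — shift-reduce conflict.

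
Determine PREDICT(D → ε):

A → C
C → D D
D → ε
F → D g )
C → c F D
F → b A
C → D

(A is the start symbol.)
{ $, 'g' }

PREDICT(D → ε) = (FIRST(RHS) \ {ε}) ∪ (FOLLOW(D) if ε ∈ FIRST(RHS), i.e. RHS ⇒* ε)
The right-hand side is ε (FIRST(ε) = { ε }), so the predict set is FOLLOW(D) = { $, 'g' }
PREDICT(D → ε) = { $, 'g' }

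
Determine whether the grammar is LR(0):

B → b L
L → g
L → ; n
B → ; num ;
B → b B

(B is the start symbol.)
Yes, the grammar is LR(0)

A grammar is LR(0) if no state in the canonical LR(0) collection has:
  - both a shift item (dot before a terminal) and a complete item (shift-reduce conflict), or
  - two or more complete items (reduce-reduce conflict; the accept item [B' → B .] counts as a complete item here).

Augment with B' → B and build the canonical LR(0) collection (I0 = CLOSURE({[B' → . B]}), then GOTO on every symbol after a dot until no new states appear). It has 11 states:
  I0: { [B → . ; num ;], [B → . b B], [B → . b L], [B' → . B] }  — shift
  I1: { [B → ; . num ;] }  — shift
  I2: { [B' → B .] }  — accept
  I3: { [B → . ; num ;], [B → . b B], [B → . b L], [B → b . B], [B → b . L], [L → . ; n], [L → . g] }  — shift
  I4: { [B → ; . num ;], [L → ; . n] }  — shift
  I5: { [B → b B .] }  — reduce
  I6: { [B → b L .] }  — reduce
  I7: { [L → g .] }  — reduce
  I8: { [L → ; n .] }  — reduce
  I9: { [B → ; num . ;] }  — shift
  I10: { [B → ; num ; .] }  — reduce

Every state is either a pure shift/goto state or contains exactly one complete item and nothing to shift — no conflicts. The grammar is LR(0).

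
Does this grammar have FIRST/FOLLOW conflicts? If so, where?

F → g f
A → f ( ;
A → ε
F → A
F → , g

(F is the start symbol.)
Nullable non-terminals: A, F.
FIRST sets used below: FIRST(A) = { 'f', ε }

A: nullable alternative(s) A → ε; FOLLOW(A) = { $ }
  A → f ( ;: FIRST \ {ε} = { 'f' } — disjoint from FOLLOW(A)
  A → ε: FIRST \ {ε} = { } — this is the only nullable alternative, skip

F: nullable alternative(s) F → A; FOLLOW(F) = { $ }
  F → g f: FIRST \ {ε} = { 'g' } — disjoint from FOLLOW(F)
  F → A: FIRST \ {ε} = { 'f' } — this is the only nullable alternative, skip
  F → , g: FIRST \ {ε} = { ',' } — disjoint from FOLLOW(F)

No FIRST/FOLLOW conflicts found.

Answer: No FIRST/FOLLOW conflicts.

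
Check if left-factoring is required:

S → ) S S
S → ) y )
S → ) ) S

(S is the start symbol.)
Yes, S has productions with common prefix ')'

Left-factoring is needed when two productions for the same non-terminal
share a common prefix on the right-hand side.

Productions for S:
  S → ) S S
  S → ) y )
  S → ) ) S

Found common prefix ')' in productions for S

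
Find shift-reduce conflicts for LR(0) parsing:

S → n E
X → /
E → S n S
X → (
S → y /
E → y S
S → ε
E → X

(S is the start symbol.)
Yes — I0: [S → .] vs [S → . n E]; I2: [S → .] vs [E → . y S]; I10: [S → .] vs [S → . n E]; I12: [S → .] vs [S → . n E]

A shift-reduce conflict occurs when an LR(0) state has both:
  - a complete (reduce) item [A → α .] (dot at the end), and
  - a shift item [B → β . c γ] (dot before a terminal).

Augment with S' → S and build the canonical LR(0) collection (I0 = CLOSURE({[S' → . S]}), then GOTO on every symbol after a dot until no new states appear). It has 14 states:
  I0: { [S → . n E], [S → . y /], [S → .], [S' → . S] }  — shift, reduce
  I1: { [S' → S .] }  — accept
  I2: { [E → . S n S], [E → . X], [E → . y S], [S → . n E], [S → . y /], [S → .], [S → n . E], [X → . (], [X → . /] }  — shift, reduce
  I3: { [S → y . /] }  — shift
  I4: { [S → y / .] }  — reduce
  I5: { [X → ( .] }  — reduce
  I6: { [X → / .] }  — reduce
  I7: { [S → n E .] }  — reduce
  I8: { [E → S . n S] }  — shift
  I9: { [E → X .] }  — reduce
  I10: { [E → y . S], [S → . n E], [S → . y /], [S → .], [S → y . /] }  — shift, reduce
  I11: { [E → y S .] }  — reduce
  I12: { [E → S n . S], [S → . n E], [S → . y /], [S → .] }  — shift, reduce
  I13: { [E → S n S .] }  — reduce

I0 contains reduce item [S → .] and shift items [S → . n E], [S → . y /] — shift-reduce conflict.
I2 contains reduce item [S → .] and shift items [E → . y S], [S → . n E], [S → . y /], [X → . (], [X → . /] — shift-reduce conflict.
I10 contains reduce item [S → .] and shift items [S → . n E], [S → . y /], [S → y . /] — shift-reduce conflict.
I12 contains reduce item [S → .] and shift items [S → . n E], [S → . y /] — shift-reduce conflict.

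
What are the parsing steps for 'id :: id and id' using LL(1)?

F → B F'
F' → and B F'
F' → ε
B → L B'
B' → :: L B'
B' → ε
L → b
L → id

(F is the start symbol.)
LL(1) parsing maintains a stack (initially the start symbol over $) and the input. At each step: if the stack top is a terminal, match it against the current input token; if it is a non-terminal N, replace it with the RHS of M[N, lookahead] (the unique production whose predict set contains the lookahead).

Stack is shown with the top on the left.

Stack         Input              Action
---------------------------------------
F $           id :: id and id $  output F → B F'
B F' $        id :: id and id $  output B → L B'
L B' F' $     id :: id and id $  output L → id
id B' F' $    id :: id and id $  match 'id'
B' F' $       :: id and id $     output B' → :: L B'
:: L B' F' $  :: id and id $     match '::'
L B' F' $     id and id $        output L → id
id B' F' $    id and id $        match 'id'
B' F' $       and id $           output B' → ε
F' $          and id $           output F' → and B F'
and B F' $    and id $           match 'and'
B F' $        id $               output B → L B'
L B' F' $     id $               output L → id
id B' F' $    id $               match 'id'
B' F' $       $                  output B' → ε
F' $          $                  output F' → ε
$             $                  accept

The string is accepted.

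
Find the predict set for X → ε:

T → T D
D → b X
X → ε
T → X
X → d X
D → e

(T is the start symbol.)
{ $, 'b', 'e' }

PREDICT(X → ε) = (FIRST(RHS) \ {ε}) ∪ (FOLLOW(X) if ε ∈ FIRST(RHS), i.e. RHS ⇒* ε)
The right-hand side is ε (FIRST(ε) = { ε }), so the predict set is FOLLOW(X) = { $, 'b', 'e' }
PREDICT(X → ε) = { $, 'b', 'e' }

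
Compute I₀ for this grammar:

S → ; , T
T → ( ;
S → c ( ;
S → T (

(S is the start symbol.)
{ [S → . ; , T], [S → . T (], [S → . c ( ;], [S' → . S], [T → . ( ;] }

First, augment the grammar with S' → S
I₀ = CLOSURE({ [S' → . S] }):
  [S' → . S] has the dot before S: add [S → . ; , T], [S → . c ( ;], [S → . T (]
  [S → . T (] has the dot before T: add [T → . ( ;]
No further items can be added.

I₀ = { [S → . ; , T], [S → . T (], [S → . c ( ;], [S' → . S], [T → . ( ;] }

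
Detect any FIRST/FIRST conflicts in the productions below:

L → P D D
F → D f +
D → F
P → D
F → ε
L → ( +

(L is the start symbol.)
No FIRST/FIRST conflicts.

FIRST sets of the non-terminals at (or reachable through a nullable prefix from) the front of some alternative:
  FIRST(P) = { 'f', ε }
  FIRST(D) = { 'f', ε }

Productions for L:
  L → P D D: FIRST = { 'f', ε }
  L → ( +: FIRST = { '(' }
Productions for F:
  F → D f +: FIRST = { 'f' }
  F → ε: FIRST = { ε }
D, P have only one production, so no FIRST/FIRST conflict is possible there.

All alternatives of each non-terminal have pairwise disjoint FIRST sets.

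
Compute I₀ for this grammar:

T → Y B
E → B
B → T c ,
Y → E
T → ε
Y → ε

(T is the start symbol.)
{ [B → . T c ,], [E → . B], [T → . Y B], [T → .], [T' → . T], [Y → . E], [Y → .] }

First, augment the grammar with T' → T
I₀ = CLOSURE({ [T' → . T] }):
  [T' → . T] has the dot before T: add [T → . Y B], [T → .]
  [T → . Y B] has the dot before Y: add [Y → . E], [Y → .]
  [Y → . E] has the dot before E: add [E → . B]
  [E → . B] has the dot before B: add [B → . T c ,]
No further items can be added.

I₀ = { [B → . T c ,], [E → . B], [T → . Y B], [T → .], [T' → . T], [Y → . E], [Y → .] }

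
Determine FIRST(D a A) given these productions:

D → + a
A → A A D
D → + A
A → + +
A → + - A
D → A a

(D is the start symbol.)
{ '+' }

FIRST sets of the non-terminals involved (from the grammar, by fixed-point iteration):
  FIRST(D) = { '+' }

To compute FIRST(D a A), process the symbols left to right:
Symbol D is a non-terminal. Add FIRST(D) \ {ε} = { '+' }
D is not nullable (ε ∉ FIRST(D)), so stop here.
FIRST(D a A) = { '+' }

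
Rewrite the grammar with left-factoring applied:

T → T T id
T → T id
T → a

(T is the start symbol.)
T → T T'
T' → T id
T' → id
T → a

Left-factoring transforms A → αβ₁ | αβ₂ into A → αA' and A' → β₁ | β₂
(α is the longest common prefix among the alternatives). Repeat until
no nonterminal has two alternatives with a common prefix.

Round 1: T has alternatives sharing prefix 'T'. Introduce T': T → T T'
  Add: T' → T id
  Add: T' → id

No remaining common prefixes — done.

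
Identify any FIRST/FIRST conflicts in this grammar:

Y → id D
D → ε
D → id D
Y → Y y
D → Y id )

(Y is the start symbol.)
FIRST sets of the non-terminals at (or reachable through a nullable prefix from) the front of some alternative:
  FIRST(Y) = { 'id' }

Productions for Y:
  Y → id D: FIRST = { 'id' }
  Y → Y y: FIRST = { 'id' }
Productions for D:
  D → ε: FIRST = { ε }
  D → id D: FIRST = { 'id' }
  D → Y id ): FIRST = { 'id' }

Conflict for Y: Y → id D and Y → Y y
  Overlap: { 'id' }
Conflict for D: D → id D and D → Y id )
  Overlap: { 'id' }

Answer: Yes. Y → id D / Y → Y y on { 'id' }; D → id D / D → Y id ')' on { 'id' }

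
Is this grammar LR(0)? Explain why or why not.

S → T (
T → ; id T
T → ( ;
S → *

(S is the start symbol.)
Yes, the grammar is LR(0)

A grammar is LR(0) if no state in the canonical LR(0) collection has:
  - both a shift item (dot before a terminal) and a complete item (shift-reduce conflict), or
  - two or more complete items (reduce-reduce conflict; the accept item [S' → S .] counts as a complete item here).

Augment with S' → S and build the canonical LR(0) collection (I0 = CLOSURE({[S' → . S]}), then GOTO on every symbol after a dot until no new states appear). It has 10 states:
  I0: { [S → . *], [S → . T (], [S' → . S], [T → . ( ;], [T → . ; id T] }  — shift
  I1: { [T → ( . ;] }  — shift
  I2: { [S → * .] }  — reduce
  I3: { [T → ; . id T] }  — shift
  I4: { [S' → S .] }  — accept
  I5: { [S → T . (] }  — shift
  I6: { [S → T ( .] }  — reduce
  I7: { [T → . ( ;], [T → . ; id T], [T → ; id . T] }  — shift
  I8: { [T → ; id T .] }  — reduce
  I9: { [T → ( ; .] }  — reduce

Every state is either a pure shift/goto state or contains exactly one complete item and nothing to shift — no conflicts. The grammar is LR(0).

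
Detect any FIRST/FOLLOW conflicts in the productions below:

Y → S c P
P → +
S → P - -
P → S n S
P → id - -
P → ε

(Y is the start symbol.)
A FIRST/FOLLOW conflict occurs when a non-terminal N has a nullable alternative N → β (β ⇒* ε) and another alternative N → α with FIRST(α) ∩ FOLLOW(N) ≠ ∅: on such a lookahead the parser cannot decide between expanding α and letting N vanish via β.

Nullable non-terminals: P.
FIRST sets used below: FIRST(S) = { '+', '-', 'id' }

P: nullable alternative(s) P → ε; FOLLOW(P) = { $, '-' }
  P → +: FIRST \ {ε} = { '+' } — disjoint from FOLLOW(P)
  P → S n S: FIRST \ {ε} = { '+', '-', 'id' } — overlaps FOLLOW(P) on { '-' }: CONFLICT
  P → id - -: FIRST \ {ε} = { 'id' } — disjoint from FOLLOW(P)
  P → ε: FIRST \ {ε} = { } — this is the only nullable alternative, skip

S, Y have no nullable alternative, so no FIRST/FOLLOW check is needed there.

So the grammar has 1 FIRST/FOLLOW conflict (marked CONFLICT above).

Answer: Yes. P → S n S with FOLLOW(P) on { '-' }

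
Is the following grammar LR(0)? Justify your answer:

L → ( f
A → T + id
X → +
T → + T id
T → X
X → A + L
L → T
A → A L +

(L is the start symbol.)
A grammar is LR(0) if no state in the canonical LR(0) collection has:
  - both a shift item (dot before a terminal) and a complete item (shift-reduce conflict), or
  - two or more complete items (reduce-reduce conflict; the accept item [L' → L .] counts as a complete item here).

Augment with L' → L and build the canonical LR(0) collection (I0 = CLOSURE({[L' → . L]}), then GOTO on every symbol after a dot until no new states appear). It has 17 states:
  I0: { [A → . A L +], [A → . T + id], [L → . ( f], [L → . T], [L' → . L], [T → . + T id], [T → . X], [X → . +], [X → . A + L] }  — shift
  I1: { [L → ( . f] }  — shift
  I2: { [A → . A L +], [A → . T + id], [T → + . T id], [T → . + T id], [T → . X], [X → + .], [X → . +], [X → . A + L] }  — shift, reduce
  I3: { [A → . A L +], [A → . T + id], [A → A . L +], [L → . ( f], [L → . T], [T → . + T id], [T → . X], [X → . +], [X → . A + L], [X → A . + L] }  — shift
  I4: { [L' → L .] }  — accept
  I5: { [A → T . + id], [L → T .] }  — shift, reduce
  I6: { [T → X .] }  — reduce
  I7: { [A → T + . id] }  — shift
  I8: { [A → T + id .] }  — reduce
  I9: { [A → . A L +], [A → . T + id], [L → . ( f], [L → . T], [T → + . T id], [T → . + T id], [T → . X], [X → + .], [X → . +], [X → . A + L], [X → A + . L] }  — shift, reduce
  I10: { [A → A L . +] }  — shift
  I11: { [A → A L + .] }  — reduce
  I12: { [X → A + L .] }  — reduce
  I13: { [A → T . + id], [L → T .], [T → + T . id] }  — shift, reduce
  I14: { [T → + T id .] }  — reduce
  I15: { [A → T . + id], [T → + T . id] }  — shift
  I16: { [L → ( f .] }  — reduce

Conflict in state I2:
  Shift-reduce conflict between [X → + .] and [T → . + T id]
So the grammar is NOT LR(0).

Answer: No. Shift-reduce conflict between [X → + .] and [T → . + T id]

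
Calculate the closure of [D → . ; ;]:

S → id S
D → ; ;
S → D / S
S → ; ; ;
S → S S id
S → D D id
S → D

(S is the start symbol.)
To compute CLOSURE, for each item [A → α.Bβ] where B is a non-terminal, add [B → .γ] for all productions B → γ; repeat for the newly added items until nothing changes.

Start with: [D → . ; ;]
The dot precedes the terminal ';', so nothing is added.

CLOSURE = { [D → . ; ;] }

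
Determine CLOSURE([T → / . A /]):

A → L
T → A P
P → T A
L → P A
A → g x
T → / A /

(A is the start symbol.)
{ [A → . L], [A → . g x], [L → . P A], [P → . T A], [T → . / A /], [T → . A P], [T → / . A /] }

To compute CLOSURE, for each item [A → α.Bβ] where B is a non-terminal, add [B → .γ] for all productions B → γ; repeat for the newly added items until nothing changes.

Start with: [T → / . A /]
  [T → / . A /] has the dot before A: add [A → . L], [A → . g x]
  [A → . L] has the dot before L: add [L → . P A]
  [L → . P A] has the dot before P: add [P → . T A]
  [P → . T A] has the dot before T: add [T → . A P], [T → . / A /]
No further items can be added.

CLOSURE = { [A → . L], [A → . g x], [L → . P A], [P → . T A], [T → . / A /], [T → . A P], [T → / . A /] }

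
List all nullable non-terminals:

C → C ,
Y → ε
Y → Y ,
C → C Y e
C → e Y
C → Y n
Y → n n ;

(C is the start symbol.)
{ 'Y' }

A non-terminal is nullable if it can derive ε (the empty string): either it has an ε-production, or it has a production whose right-hand side consists entirely of nullable non-terminals.

ε-productions: Y → ε
So Y is immediately nullable.
No further non-terminal can be added: every production for the remaining non-terminals contains a terminal or a non-nullable non-terminal.
Nullable = { 'Y' }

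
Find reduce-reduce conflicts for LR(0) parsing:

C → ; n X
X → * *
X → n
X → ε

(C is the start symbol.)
No reduce-reduce conflicts

Augment with C' → C and build the canonical LR(0) collection (I0 = CLOSURE({[C' → . C]}), then GOTO on every symbol after a dot until no new states appear). It has 8 states:
  I0: { [C → . ; n X], [C' → . C] }  — shift
  I1: { [C → ; . n X] }  — shift
  I2: { [C' → C .] }  — accept
  I3: { [C → ; n . X], [X → . * *], [X → . n], [X → .] }  — shift, reduce
  I4: { [X → * . *] }  — shift
  I5: { [C → ; n X .] }  — reduce
  I6: { [X → n .] }  — reduce
  I7: { [X → * * .] }  — reduce

No state contains more than one complete item.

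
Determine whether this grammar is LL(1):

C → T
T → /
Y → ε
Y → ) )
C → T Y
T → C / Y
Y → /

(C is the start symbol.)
Relevant sets:
  FIRST(T) = { '/' }
  FIRST(C) = { '/' }
  FOLLOW(Y) = { $, ')', '/' }

For C:
  PREDICT(C → T) = { '/' }
  PREDICT(C → T Y) = { '/' }
For T:
  PREDICT(T → '/') = { '/' }
  PREDICT(T → C '/' Y) = { '/' }
For Y:
  PREDICT(Y → ε) = { $, ')', '/' }
  PREDICT(Y → ')' ')') = { ')' }
  PREDICT(Y → '/') = { '/' }

Conflict found: Predict set conflict for C: { '/' }
The grammar is NOT LL(1).

Answer: No. Predict set conflict for C: { '/' }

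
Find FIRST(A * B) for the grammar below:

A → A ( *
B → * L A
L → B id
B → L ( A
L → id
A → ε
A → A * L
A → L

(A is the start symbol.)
FIRST sets of the non-terminals involved (from the grammar, by fixed-point iteration):
  FIRST(A) = { '(', '*', 'id', ε }

To compute FIRST(A * B), process the symbols left to right:
Symbol A is a non-terminal. Add FIRST(A) \ {ε} = { '(', '*', 'id' }
A is nullable (ε ∈ FIRST(A)), continue to the next symbol.
Symbol * is a terminal. Add '*' and stop.
FIRST(A * B) = { '(', '*', 'id' }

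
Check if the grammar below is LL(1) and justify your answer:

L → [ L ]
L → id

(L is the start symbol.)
Yes, the grammar is LL(1).

For L:
  PREDICT(L → '[' L ']') = { '[' }
  PREDICT(L → id) = { 'id' }

All predict sets are disjoint. The grammar IS LL(1).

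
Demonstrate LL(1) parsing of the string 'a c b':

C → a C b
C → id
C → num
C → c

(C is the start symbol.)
LL(1) parsing maintains a stack (initially the start symbol over $) and the input. At each step: if the stack top is a terminal, match it against the current input token; if it is a non-terminal N, replace it with the RHS of M[N, lookahead] (the unique production whose predict set contains the lookahead).

Stack is shown with the top on the left.

Stack    Input    Action
------------------------
C $      a c b $  output C → a C b
a C b $  a c b $  match 'a'
C b $    c b $    output C → c
c b $    c b $    match 'c'
b $      b $      match 'b'
$        $        accept

The string is accepted.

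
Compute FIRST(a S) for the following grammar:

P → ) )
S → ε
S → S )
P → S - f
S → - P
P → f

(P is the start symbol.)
To compute FIRST(a S), process the symbols left to right:
Symbol a is a terminal. Add 'a' and stop.
FIRST(a S) = { 'a' }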